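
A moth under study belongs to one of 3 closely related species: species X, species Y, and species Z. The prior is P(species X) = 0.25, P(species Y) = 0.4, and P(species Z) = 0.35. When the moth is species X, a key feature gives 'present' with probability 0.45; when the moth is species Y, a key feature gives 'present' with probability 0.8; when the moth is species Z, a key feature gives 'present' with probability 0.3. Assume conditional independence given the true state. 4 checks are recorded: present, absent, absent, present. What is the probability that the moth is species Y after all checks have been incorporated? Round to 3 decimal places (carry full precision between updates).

Apply Bayes' rule sequentially, carrying P(species Y) forward.
After 'present': normaliser = 0.45·0.2500 + 0.8·0.4000 + 0.3·0.3500; P(species X) ≈ 0.2093, P(species Y) ≈ 0.5953, P(species Z) ≈ 0.1953
After 'absent': normaliser = 0.55·0.2093 + 0.2·0.5953 + 0.7·0.1953; P(species X) ≈ 0.3103, P(species Y) ≈ 0.3210, P(species Z) ≈ 0.3687
After 'absent': normaliser = 0.55·0.3103 + 0.2·0.3210 + 0.7·0.3687; P(species X) ≈ 0.3463, P(species Y) ≈ 0.1302, P(species Z) ≈ 0.5235
After 'present': normaliser = 0.45·0.3463 + 0.8·0.1302 + 0.3·0.5235; P(species X) ≈ 0.3736, P(species Y) ≈ 0.2498, P(species Z) ≈ 0.3766

0.250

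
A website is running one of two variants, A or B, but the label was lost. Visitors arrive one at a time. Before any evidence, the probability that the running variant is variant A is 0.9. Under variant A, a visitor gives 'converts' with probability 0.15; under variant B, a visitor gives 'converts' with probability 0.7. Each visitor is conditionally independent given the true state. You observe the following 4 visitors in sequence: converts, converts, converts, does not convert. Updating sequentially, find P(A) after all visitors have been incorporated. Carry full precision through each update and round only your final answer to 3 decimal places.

After 'converts': P(A) = 0.15·0.9000 / (0.15·0.9000 + 0.7·0.1000) ≈ 0.6585
After 'converts': P(A) = 0.15·0.6585 / (0.15·0.6585 + 0.7·0.3415) ≈ 0.2924
After 'converts': P(A) = 0.15·0.2924 / (0.15·0.2924 + 0.7·0.7076) ≈ 0.0814
After 'does not convert': P(A) = 0.85·0.0814 / (0.85·0.0814 + 0.3·0.9186) ≈ 0.2006

0.201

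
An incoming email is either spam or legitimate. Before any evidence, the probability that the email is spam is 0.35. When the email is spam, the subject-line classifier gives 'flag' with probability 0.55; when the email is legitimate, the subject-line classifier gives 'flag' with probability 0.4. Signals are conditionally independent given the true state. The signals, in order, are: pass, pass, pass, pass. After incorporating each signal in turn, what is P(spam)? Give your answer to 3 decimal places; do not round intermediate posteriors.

0.146

Each posterior becomes the prior for the next update.
After 'pass': P(spam) = 0.45·0.3500 / (0.45·0.3500 + 0.6·0.6500) ≈ 0.2877
After 'pass': P(spam) = 0.45·0.2877 / (0.45·0.2877 + 0.6·0.7123) ≈ 0.2325
After 'pass': P(spam) = 0.45·0.2325 / (0.45·0.2325 + 0.6·0.7675) ≈ 0.1851
After 'pass': P(spam) = 0.45·0.1851 / (0.45·0.1851 + 0.6·0.8149) ≈ 0.1456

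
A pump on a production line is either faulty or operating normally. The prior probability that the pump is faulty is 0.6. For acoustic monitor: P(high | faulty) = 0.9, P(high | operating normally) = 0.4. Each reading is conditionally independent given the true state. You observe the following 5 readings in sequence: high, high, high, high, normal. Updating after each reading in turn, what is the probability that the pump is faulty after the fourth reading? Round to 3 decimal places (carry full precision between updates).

After 'high': P(faulty) = 0.9·0.6000 / (0.9·0.6000 + 0.4·0.4000) ≈ 0.7714
After 'high': P(faulty) = 0.9·0.7714 / (0.9·0.7714 + 0.4·0.2286) ≈ 0.8836
After 'high': P(faulty) = 0.9·0.8836 / (0.9·0.8836 + 0.4·0.1164) ≈ 0.9447
After 'high': P(faulty) = 0.9·0.9447 / (0.9·0.9447 + 0.4·0.0553) ≈ 0.9746

0.975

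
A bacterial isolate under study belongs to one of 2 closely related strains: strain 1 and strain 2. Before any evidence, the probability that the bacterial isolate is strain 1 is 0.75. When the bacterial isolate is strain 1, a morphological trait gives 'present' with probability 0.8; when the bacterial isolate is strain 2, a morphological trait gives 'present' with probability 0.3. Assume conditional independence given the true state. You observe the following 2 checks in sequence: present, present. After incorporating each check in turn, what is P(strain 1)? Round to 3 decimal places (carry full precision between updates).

0.955

After 'present': P(strain 1) = 0.8·0.7500 / (0.8·0.7500 + 0.3·0.2500) ≈ 0.8889
After 'present': P(strain 1) = 0.8·0.8889 / (0.8·0.8889 + 0.3·0.1111) ≈ 0.9552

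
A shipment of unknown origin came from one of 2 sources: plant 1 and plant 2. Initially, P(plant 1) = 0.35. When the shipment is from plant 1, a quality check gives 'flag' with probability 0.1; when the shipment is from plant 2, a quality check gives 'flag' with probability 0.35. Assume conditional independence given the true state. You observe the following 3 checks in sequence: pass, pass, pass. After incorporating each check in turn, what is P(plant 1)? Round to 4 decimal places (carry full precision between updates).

Each posterior becomes the prior for the next update.
After 'pass': P(plant 1) = 0.9·0.3500 / (0.9·0.3500 + 0.65·0.6500) ≈ 0.4271
After 'pass': P(plant 1) = 0.9·0.4271 / (0.9·0.4271 + 0.65·0.5729) ≈ 0.5080
After 'pass': P(plant 1) = 0.9·0.5080 / (0.9·0.5080 + 0.65·0.4920) ≈ 0.5884

0.5884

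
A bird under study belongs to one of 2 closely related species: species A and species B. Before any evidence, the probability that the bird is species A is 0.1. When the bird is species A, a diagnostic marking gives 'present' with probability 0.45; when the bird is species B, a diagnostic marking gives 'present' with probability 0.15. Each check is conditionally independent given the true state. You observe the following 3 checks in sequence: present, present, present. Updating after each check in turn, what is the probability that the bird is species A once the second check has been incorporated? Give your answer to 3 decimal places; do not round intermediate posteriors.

Apply Bayes' rule sequentially, carrying P(species A) forward.
After 'present': P(species A) = 0.45·0.1000 / (0.45·0.1000 + 0.15·0.9000) ≈ 0.2500
After 'present': P(species A) = 0.45·0.2500 / (0.45·0.2500 + 0.15·0.7500) ≈ 0.5000

0.500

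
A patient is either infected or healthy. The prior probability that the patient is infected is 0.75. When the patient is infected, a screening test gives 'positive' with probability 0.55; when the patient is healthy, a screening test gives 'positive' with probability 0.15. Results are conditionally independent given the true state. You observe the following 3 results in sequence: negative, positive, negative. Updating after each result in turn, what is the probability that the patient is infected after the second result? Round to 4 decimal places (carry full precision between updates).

After 'negative': P(infected) = 0.45·0.7500 / (0.45·0.7500 + 0.85·0.2500) ≈ 0.6136
After 'positive': P(infected) = 0.55·0.6136 / (0.55·0.6136 + 0.15·0.3864) ≈ 0.8534

0.8534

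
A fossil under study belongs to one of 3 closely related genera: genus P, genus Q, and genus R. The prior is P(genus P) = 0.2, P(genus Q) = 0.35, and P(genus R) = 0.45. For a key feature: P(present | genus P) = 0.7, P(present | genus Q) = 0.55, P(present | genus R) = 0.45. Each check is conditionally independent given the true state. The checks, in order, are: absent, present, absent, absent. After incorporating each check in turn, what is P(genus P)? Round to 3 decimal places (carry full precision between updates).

0.069

After 'absent': normaliser = 0.3·0.2000 + 0.45·0.3500 + 0.55·0.4500; P(genus P) ≈ 0.1290, P(genus Q) ≈ 0.3387, P(genus R) ≈ 0.5323
After 'present': normaliser = 0.7·0.1290 + 0.55·0.3387 + 0.45·0.5323; P(genus P) ≈ 0.1750, P(genus Q) ≈ 0.3609, P(genus R) ≈ 0.4641
After 'absent': normaliser = 0.3·0.1750 + 0.45·0.3609 + 0.55·0.4641; P(genus P) ≈ 0.1117, P(genus Q) ≈ 0.3455, P(genus R) ≈ 0.5429
After 'absent': normaliser = 0.3·0.1117 + 0.45·0.3455 + 0.55·0.5429; P(genus P) ≈ 0.0687, P(genus Q) ≈ 0.3189, P(genus R) ≈ 0.6124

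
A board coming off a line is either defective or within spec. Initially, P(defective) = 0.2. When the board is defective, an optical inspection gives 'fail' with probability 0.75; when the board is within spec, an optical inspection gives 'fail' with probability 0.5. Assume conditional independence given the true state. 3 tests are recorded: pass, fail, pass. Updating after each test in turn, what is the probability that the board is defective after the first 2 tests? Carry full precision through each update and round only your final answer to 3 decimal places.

0.158

After 'pass': P(defective) = 0.25·0.2000 / (0.25·0.2000 + 0.5·0.8000) ≈ 0.1111
After 'fail': P(defective) = 0.75·0.1111 / (0.75·0.1111 + 0.5·0.8889) ≈ 0.1579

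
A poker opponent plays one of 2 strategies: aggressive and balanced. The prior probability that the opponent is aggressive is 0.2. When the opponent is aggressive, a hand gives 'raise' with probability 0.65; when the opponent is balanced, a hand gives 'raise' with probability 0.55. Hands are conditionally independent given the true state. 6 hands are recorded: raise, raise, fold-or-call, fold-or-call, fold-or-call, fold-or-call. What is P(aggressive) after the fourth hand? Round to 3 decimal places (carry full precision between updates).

0.174

After 'raise': P(aggressive) = 0.65·0.2000 / (0.65·0.2000 + 0.55·0.8000) ≈ 0.2281
After 'raise': P(aggressive) = 0.65·0.2281 / (0.65·0.2281 + 0.55·0.7719) ≈ 0.2588
After 'fold-or-call': P(aggressive) = 0.35·0.2588 / (0.35·0.2588 + 0.45·0.7412) ≈ 0.2136
After 'fold-or-call': P(aggressive) = 0.35·0.2136 / (0.35·0.2136 + 0.45·0.7864) ≈ 0.1744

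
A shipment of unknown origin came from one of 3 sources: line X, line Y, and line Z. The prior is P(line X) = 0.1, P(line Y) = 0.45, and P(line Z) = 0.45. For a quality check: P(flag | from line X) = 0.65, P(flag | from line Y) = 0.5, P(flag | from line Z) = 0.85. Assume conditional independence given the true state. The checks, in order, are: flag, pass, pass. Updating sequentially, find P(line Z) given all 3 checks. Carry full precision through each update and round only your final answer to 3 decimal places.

After 'flag': normaliser = 0.65·0.1000 + 0.5·0.4500 + 0.85·0.4500; P(line X) ≈ 0.0967, P(line Y) ≈ 0.3346, P(line Z) ≈ 0.5688
After 'pass': normaliser = 0.35·0.0967 + 0.5·0.3346 + 0.15·0.5688; P(line X) ≈ 0.1181, P(line Y) ≈ 0.5840, P(line Z) ≈ 0.2979
After 'pass': normaliser = 0.35·0.1181 + 0.5·0.5840 + 0.15·0.2979; P(line X) ≈ 0.1093, P(line Y) ≈ 0.7725, P(line Z) ≈ 0.1182

0.118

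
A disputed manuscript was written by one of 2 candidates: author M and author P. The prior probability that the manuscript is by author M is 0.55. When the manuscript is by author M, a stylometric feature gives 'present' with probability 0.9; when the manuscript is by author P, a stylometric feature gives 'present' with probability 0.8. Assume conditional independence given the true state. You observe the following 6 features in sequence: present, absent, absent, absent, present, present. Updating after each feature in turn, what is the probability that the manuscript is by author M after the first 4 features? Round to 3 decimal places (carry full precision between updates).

0.147

After 'present': P(author M) = 0.9·0.5500 / (0.9·0.5500 + 0.8·0.4500) ≈ 0.5789
After 'absent': P(author M) = 0.1·0.5789 / (0.1·0.5789 + 0.2·0.4211) ≈ 0.4074
After 'absent': P(author M) = 0.1·0.4074 / (0.1·0.4074 + 0.2·0.5926) ≈ 0.2558
After 'absent': P(author M) = 0.1·0.2558 / (0.1·0.2558 + 0.2·0.7442) ≈ 0.1467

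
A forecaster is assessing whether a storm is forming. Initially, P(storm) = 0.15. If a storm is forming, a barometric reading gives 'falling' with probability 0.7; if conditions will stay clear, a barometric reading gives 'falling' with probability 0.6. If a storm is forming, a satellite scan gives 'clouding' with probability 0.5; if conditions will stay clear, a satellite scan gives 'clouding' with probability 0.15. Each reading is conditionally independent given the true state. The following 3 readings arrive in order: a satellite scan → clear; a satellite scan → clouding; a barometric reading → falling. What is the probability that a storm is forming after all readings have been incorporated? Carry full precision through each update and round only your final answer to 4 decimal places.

0.2876

Each posterior becomes the prior for the next update.
After a satellite scan='clear': P(storm) = 0.5·0.1500 / (0.5·0.1500 + 0.85·0.8500) ≈ 0.0940
After a satellite scan='clouding': P(storm) = 0.5·0.0940 / (0.5·0.0940 + 0.15·0.9060) ≈ 0.2571
After a barometric reading='falling': P(storm) = 0.7·0.2571 / (0.7·0.2571 + 0.6·0.7429) ≈ 0.2876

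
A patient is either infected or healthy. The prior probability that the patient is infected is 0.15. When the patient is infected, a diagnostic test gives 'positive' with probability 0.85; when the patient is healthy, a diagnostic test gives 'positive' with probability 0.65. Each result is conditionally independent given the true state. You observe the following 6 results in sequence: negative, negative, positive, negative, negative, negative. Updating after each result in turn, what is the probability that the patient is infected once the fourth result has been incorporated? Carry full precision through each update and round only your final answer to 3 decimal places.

0.018

After 'negative': P(infected) = 0.15·0.1500 / (0.15·0.1500 + 0.35·0.8500) ≈ 0.0703
After 'negative': P(infected) = 0.15·0.0703 / (0.15·0.0703 + 0.35·0.9297) ≈ 0.0314
After 'positive': P(infected) = 0.85·0.0314 / (0.85·0.0314 + 0.65·0.9686) ≈ 0.0407
After 'negative': P(infected) = 0.15·0.0407 / (0.15·0.0407 + 0.35·0.9593) ≈ 0.0178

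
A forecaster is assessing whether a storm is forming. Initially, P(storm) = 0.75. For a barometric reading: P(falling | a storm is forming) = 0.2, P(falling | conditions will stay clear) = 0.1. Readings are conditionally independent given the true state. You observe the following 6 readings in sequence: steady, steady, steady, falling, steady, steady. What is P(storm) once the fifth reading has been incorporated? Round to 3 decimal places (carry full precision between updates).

After 'steady': P(storm) = 0.8·0.7500 / (0.8·0.7500 + 0.9·0.2500) ≈ 0.7273
After 'steady': P(storm) = 0.8·0.7273 / (0.8·0.7273 + 0.9·0.2727) ≈ 0.7033
After 'steady': P(storm) = 0.8·0.7033 / (0.8·0.7033 + 0.9·0.2967) ≈ 0.6781
After 'falling': P(storm) = 0.2·0.6781 / (0.2·0.6781 + 0.1·0.3219) ≈ 0.8082
After 'steady': P(storm) = 0.8·0.8082 / (0.8·0.8082 + 0.9·0.1918) ≈ 0.7893

0.789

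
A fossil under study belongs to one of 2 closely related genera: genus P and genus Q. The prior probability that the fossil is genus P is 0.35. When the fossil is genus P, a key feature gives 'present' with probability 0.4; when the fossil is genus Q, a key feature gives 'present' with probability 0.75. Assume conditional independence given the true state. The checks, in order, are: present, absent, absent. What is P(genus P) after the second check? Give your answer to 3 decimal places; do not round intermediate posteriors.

0.408

After 'present': P(genus P) = 0.4·0.3500 / (0.4·0.3500 + 0.75·0.6500) ≈ 0.2231
After 'absent': P(genus P) = 0.6·0.2231 / (0.6·0.2231 + 0.25·0.7769) ≈ 0.4080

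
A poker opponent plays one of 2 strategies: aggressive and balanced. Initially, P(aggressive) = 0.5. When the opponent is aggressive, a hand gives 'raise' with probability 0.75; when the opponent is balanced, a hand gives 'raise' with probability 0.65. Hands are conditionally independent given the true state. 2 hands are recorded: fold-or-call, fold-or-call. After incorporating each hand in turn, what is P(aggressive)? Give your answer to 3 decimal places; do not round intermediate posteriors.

0.338

After 'fold-or-call': P(aggressive) = 0.25·0.5000 / (0.25·0.5000 + 0.35·0.5000) ≈ 0.4167
After 'fold-or-call': P(aggressive) = 0.25·0.4167 / (0.25·0.4167 + 0.35·0.5833) ≈ 0.3378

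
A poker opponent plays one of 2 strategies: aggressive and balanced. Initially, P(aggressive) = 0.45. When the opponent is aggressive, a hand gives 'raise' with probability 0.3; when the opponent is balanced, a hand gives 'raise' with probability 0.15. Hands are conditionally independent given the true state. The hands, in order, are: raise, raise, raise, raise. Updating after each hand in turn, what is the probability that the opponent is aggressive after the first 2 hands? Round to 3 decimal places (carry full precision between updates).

0.766

After 'raise': P(aggressive) = 0.3·0.4500 / (0.3·0.4500 + 0.15·0.5500) ≈ 0.6207
After 'raise': P(aggressive) = 0.3·0.6207 / (0.3·0.6207 + 0.15·0.3793) ≈ 0.7660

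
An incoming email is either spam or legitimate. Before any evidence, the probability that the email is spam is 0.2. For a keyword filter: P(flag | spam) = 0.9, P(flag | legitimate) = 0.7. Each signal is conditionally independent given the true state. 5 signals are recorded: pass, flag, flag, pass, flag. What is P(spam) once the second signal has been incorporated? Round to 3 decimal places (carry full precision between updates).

0.097

After 'pass': P(spam) = 0.1·0.2000 / (0.1·0.2000 + 0.3·0.8000) ≈ 0.0769
After 'flag': P(spam) = 0.9·0.0769 / (0.9·0.0769 + 0.7·0.9231) ≈ 0.0968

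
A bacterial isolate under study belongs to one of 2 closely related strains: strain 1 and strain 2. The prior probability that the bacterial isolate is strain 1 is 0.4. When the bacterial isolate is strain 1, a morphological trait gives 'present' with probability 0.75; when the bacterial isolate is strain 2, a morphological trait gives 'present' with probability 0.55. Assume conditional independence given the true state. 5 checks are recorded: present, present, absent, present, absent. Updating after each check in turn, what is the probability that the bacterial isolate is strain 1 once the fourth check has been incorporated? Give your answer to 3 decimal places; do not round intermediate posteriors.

0.484

Each posterior becomes the prior for the next update.
After 'present': P(strain 1) = 0.75·0.4000 / (0.75·0.4000 + 0.55·0.6000) ≈ 0.4762
After 'present': P(strain 1) = 0.75·0.4762 / (0.75·0.4762 + 0.55·0.5238) ≈ 0.5535
After 'absent': P(strain 1) = 0.25·0.5535 / (0.25·0.5535 + 0.45·0.4465) ≈ 0.4078
After 'present': P(strain 1) = 0.75·0.4078 / (0.75·0.4078 + 0.55·0.5922) ≈ 0.4843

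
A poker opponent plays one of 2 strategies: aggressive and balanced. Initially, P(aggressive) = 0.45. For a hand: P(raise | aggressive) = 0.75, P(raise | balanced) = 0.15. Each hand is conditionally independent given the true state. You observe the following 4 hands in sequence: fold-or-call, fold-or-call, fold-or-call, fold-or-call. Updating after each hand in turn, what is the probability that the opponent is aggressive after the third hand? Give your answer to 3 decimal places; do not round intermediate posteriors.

After 'fold-or-call': P(aggressive) = 0.25·0.4500 / (0.25·0.4500 + 0.85·0.5500) ≈ 0.1940
After 'fold-or-call': P(aggressive) = 0.25·0.1940 / (0.25·0.1940 + 0.85·0.8060) ≈ 0.0661
After 'fold-or-call': P(aggressive) = 0.25·0.0661 / (0.25·0.0661 + 0.85·0.9339) ≈ 0.0204

0.020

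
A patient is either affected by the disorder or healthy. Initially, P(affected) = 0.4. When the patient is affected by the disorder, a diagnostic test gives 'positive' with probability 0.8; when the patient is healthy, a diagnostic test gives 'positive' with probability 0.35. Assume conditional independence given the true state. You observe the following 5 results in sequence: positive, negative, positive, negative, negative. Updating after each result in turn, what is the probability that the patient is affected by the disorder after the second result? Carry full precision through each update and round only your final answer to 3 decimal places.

0.319

After 'positive': P(affected) = 0.8·0.4000 / (0.8·0.4000 + 0.35·0.6000) ≈ 0.6038
After 'negative': P(affected) = 0.2·0.6038 / (0.2·0.6038 + 0.65·0.3962) ≈ 0.3192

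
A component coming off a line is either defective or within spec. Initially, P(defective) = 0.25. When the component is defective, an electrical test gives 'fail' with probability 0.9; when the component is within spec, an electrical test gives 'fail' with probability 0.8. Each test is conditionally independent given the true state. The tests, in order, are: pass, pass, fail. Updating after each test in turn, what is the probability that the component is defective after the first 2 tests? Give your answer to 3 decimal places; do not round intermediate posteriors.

After 'pass': P(defective) = 0.1·0.2500 / (0.1·0.2500 + 0.2·0.7500) ≈ 0.1429
After 'pass': P(defective) = 0.1·0.1429 / (0.1·0.1429 + 0.2·0.8571) ≈ 0.0769

0.077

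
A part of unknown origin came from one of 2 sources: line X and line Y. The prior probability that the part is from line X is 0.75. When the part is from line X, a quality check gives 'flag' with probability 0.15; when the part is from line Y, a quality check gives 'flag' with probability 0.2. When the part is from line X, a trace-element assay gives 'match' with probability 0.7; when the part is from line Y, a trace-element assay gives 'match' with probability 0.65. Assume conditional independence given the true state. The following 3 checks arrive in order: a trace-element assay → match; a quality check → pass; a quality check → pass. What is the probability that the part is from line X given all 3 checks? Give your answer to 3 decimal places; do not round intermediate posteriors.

0.785

After a trace-element assay='match': P(line X) = 0.7·0.7500 / (0.7·0.7500 + 0.65·0.2500) ≈ 0.7636
After a quality check='pass': P(line X) = 0.85·0.7636 / (0.85·0.7636 + 0.8·0.2364) ≈ 0.7744
After a quality check='pass': P(line X) = 0.85·0.7744 / (0.85·0.7744 + 0.8·0.2256) ≈ 0.7848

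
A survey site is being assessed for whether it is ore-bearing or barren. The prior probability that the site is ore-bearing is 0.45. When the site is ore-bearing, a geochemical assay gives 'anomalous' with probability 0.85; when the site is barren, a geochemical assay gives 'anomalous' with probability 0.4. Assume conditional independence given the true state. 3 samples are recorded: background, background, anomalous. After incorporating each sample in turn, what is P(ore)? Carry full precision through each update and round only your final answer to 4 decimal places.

Apply Bayes' rule sequentially, carrying P(ore) forward.
After 'background': P(ore) = 0.15·0.4500 / (0.15·0.4500 + 0.6·0.5500) ≈ 0.1698
After 'background': P(ore) = 0.15·0.1698 / (0.15·0.1698 + 0.6·0.8302) ≈ 0.0486
After 'anomalous': P(ore) = 0.85·0.0486 / (0.85·0.0486 + 0.4·0.9514) ≈ 0.0980

0.0980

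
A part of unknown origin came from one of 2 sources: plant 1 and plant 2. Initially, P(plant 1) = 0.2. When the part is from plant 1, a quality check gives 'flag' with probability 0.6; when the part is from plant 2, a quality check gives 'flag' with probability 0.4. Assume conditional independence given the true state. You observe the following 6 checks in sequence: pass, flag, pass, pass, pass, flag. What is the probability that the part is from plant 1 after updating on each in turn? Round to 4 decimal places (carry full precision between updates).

0.1000

After 'pass': P(plant 1) = 0.4·0.2000 / (0.4·0.2000 + 0.6·0.8000) ≈ 0.1429
After 'flag': P(plant 1) = 0.6·0.1429 / (0.6·0.1429 + 0.4·0.8571) ≈ 0.2000
After 'pass': P(plant 1) = 0.4·0.2000 / (0.4·0.2000 + 0.6·0.8000) ≈ 0.1429
After 'pass': P(plant 1) = 0.4·0.1429 / (0.4·0.1429 + 0.6·0.8571) ≈ 0.1000
After 'pass': P(plant 1) = 0.4·0.1000 / (0.4·0.1000 + 0.6·0.9000) ≈ 0.0690
After 'flag': P(plant 1) = 0.6·0.0690 / (0.6·0.0690 + 0.4·0.9310) ≈ 0.1000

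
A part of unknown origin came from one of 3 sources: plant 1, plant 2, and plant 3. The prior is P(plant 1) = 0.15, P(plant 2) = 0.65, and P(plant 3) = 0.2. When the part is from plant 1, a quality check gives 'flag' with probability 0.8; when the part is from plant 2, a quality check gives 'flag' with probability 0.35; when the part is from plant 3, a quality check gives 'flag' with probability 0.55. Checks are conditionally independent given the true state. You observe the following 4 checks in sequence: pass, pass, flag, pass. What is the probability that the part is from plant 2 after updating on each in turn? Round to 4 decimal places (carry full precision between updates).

After 'pass': normaliser = 0.2·0.1500 + 0.65·0.6500 + 0.45·0.2000; P(plant 1) ≈ 0.0553, P(plant 2) ≈ 0.7788, P(plant 3) ≈ 0.1659
After 'pass': normaliser = 0.2·0.0553 + 0.65·0.7788 + 0.45·0.1659; P(plant 1) ≈ 0.0187, P(plant 2) ≈ 0.8552, P(plant 3) ≈ 0.1261
After 'flag': normaliser = 0.8·0.0187 + 0.35·0.8552 + 0.55·0.1261; P(plant 1) ≈ 0.0390, P(plant 2) ≈ 0.7802, P(plant 3) ≈ 0.1808
After 'pass': normaliser = 0.2·0.0390 + 0.65·0.7802 + 0.45·0.1808; P(plant 1) ≈ 0.0131, P(plant 2) ≈ 0.8505, P(plant 3) ≈ 0.1365

0.8505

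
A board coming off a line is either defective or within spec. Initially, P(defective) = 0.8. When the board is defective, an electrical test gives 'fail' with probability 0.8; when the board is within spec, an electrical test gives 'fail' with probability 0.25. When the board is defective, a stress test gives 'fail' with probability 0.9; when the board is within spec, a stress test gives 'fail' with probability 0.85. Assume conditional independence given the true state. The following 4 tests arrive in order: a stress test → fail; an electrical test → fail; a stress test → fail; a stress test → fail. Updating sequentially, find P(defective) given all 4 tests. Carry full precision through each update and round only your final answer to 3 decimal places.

Apply Bayes' rule sequentially, carrying P(defective) forward.
After a stress test='fail': P(defective) = 0.9·0.8000 / (0.9·0.8000 + 0.85·0.2000) ≈ 0.8090
After an electrical test='fail': P(defective) = 0.8·0.8090 / (0.8·0.8090 + 0.25·0.1910) ≈ 0.9313
After a stress test='fail': P(defective) = 0.9·0.9313 / (0.9·0.9313 + 0.85·0.0687) ≈ 0.9349
After a stress test='fail': P(defective) = 0.9·0.9349 / (0.9·0.9349 + 0.85·0.0651) ≈ 0.9382

0.938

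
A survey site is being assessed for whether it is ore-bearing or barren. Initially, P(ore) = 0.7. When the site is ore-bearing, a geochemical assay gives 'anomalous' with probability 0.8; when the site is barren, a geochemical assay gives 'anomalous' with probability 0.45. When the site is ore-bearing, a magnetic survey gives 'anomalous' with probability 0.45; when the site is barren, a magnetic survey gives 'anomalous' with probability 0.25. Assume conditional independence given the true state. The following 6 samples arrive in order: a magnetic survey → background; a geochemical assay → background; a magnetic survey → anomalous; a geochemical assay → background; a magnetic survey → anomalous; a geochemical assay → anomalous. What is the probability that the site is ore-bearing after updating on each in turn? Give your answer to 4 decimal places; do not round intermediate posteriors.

0.5658

After a magnetic survey='background': P(ore) = 0.55·0.7000 / (0.55·0.7000 + 0.75·0.3000) ≈ 0.6311
After a geochemical assay='background': P(ore) = 0.2·0.6311 / (0.2·0.6311 + 0.55·0.3689) ≈ 0.3836
After a magnetic survey='anomalous': P(ore) = 0.45·0.3836 / (0.45·0.3836 + 0.25·0.6164) ≈ 0.5283
After a geochemical assay='background': P(ore) = 0.2·0.5283 / (0.2·0.5283 + 0.55·0.4717) ≈ 0.2894
After a magnetic survey='anomalous': P(ore) = 0.45·0.2894 / (0.45·0.2894 + 0.25·0.7106) ≈ 0.4230
After a geochemical assay='anomalous': P(ore) = 0.8·0.4230 / (0.8·0.4230 + 0.45·0.5770) ≈ 0.5658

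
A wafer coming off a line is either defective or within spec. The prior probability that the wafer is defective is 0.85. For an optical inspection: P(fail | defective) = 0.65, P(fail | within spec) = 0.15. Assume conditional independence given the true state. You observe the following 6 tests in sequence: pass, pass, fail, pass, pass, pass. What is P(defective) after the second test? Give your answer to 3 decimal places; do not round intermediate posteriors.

0.490

After 'pass': P(defective) = 0.35·0.8500 / (0.35·0.8500 + 0.85·0.1500) ≈ 0.7000
After 'pass': P(defective) = 0.35·0.7000 / (0.35·0.7000 + 0.85·0.3000) ≈ 0.4900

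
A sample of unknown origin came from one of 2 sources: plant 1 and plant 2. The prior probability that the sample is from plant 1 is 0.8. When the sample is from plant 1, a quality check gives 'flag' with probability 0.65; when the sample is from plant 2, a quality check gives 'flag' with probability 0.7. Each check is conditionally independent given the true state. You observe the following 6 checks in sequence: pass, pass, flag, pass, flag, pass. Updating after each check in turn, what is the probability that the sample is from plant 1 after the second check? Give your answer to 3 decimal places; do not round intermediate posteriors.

0.845

Each posterior becomes the prior for the next update.
After 'pass': P(plant 1) = 0.35·0.8000 / (0.35·0.8000 + 0.3·0.2000) ≈ 0.8235
After 'pass': P(plant 1) = 0.35·0.8235 / (0.35·0.8235 + 0.3·0.1765) ≈ 0.8448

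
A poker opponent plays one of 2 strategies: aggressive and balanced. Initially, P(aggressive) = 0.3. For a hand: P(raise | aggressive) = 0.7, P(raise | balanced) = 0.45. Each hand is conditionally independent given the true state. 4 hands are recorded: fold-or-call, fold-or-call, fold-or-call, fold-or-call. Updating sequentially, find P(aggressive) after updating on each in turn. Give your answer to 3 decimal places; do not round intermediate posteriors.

Apply Bayes' rule sequentially, carrying P(aggressive) forward.
After 'fold-or-call': P(aggressive) = 0.3·0.3000 / (0.3·0.3000 + 0.55·0.7000) ≈ 0.1895
After 'fold-or-call': P(aggressive) = 0.3·0.1895 / (0.3·0.1895 + 0.55·0.8105) ≈ 0.1131
After 'fold-or-call': P(aggressive) = 0.3·0.1131 / (0.3·0.1131 + 0.55·0.8869) ≈ 0.0650
After 'fold-or-call': P(aggressive) = 0.3·0.0650 / (0.3·0.0650 + 0.55·0.9350) ≈ 0.0365

0.037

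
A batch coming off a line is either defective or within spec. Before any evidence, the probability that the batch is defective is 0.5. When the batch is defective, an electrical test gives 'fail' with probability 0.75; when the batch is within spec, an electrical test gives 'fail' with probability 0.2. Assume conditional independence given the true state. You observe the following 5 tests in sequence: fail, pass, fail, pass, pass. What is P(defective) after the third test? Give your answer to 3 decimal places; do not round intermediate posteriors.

0.815

Each posterior becomes the prior for the next update.
After 'fail': P(defective) = 0.75·0.5000 / (0.75·0.5000 + 0.2·0.5000) ≈ 0.7895
After 'pass': P(defective) = 0.25·0.7895 / (0.25·0.7895 + 0.8·0.2105) ≈ 0.5396
After 'fail': P(defective) = 0.75·0.5396 / (0.75·0.5396 + 0.2·0.4604) ≈ 0.8146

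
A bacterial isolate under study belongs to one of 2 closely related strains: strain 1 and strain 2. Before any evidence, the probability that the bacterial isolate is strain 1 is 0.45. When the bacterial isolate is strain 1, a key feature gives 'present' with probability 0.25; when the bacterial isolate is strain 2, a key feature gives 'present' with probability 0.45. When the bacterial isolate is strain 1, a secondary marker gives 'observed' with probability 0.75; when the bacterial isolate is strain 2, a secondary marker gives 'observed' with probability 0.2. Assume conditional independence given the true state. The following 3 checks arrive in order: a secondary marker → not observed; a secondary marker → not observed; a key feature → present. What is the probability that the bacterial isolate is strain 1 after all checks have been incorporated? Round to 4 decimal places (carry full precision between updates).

0.0425

After a secondary marker='not observed': P(strain 1) = 0.25·0.4500 / (0.25·0.4500 + 0.8·0.5500) ≈ 0.2036
After a secondary marker='not observed': P(strain 1) = 0.25·0.2036 / (0.25·0.2036 + 0.8·0.7964) ≈ 0.0740
After a key feature='present': P(strain 1) = 0.25·0.0740 / (0.25·0.0740 + 0.45·0.9260) ≈ 0.0425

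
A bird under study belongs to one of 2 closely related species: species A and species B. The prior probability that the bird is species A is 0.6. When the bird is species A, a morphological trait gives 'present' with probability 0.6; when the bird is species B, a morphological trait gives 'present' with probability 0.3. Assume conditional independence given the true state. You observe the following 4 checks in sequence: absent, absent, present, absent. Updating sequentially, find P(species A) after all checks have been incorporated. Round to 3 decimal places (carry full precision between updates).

0.359

After 'absent': P(species A) = 0.4·0.6000 / (0.4·0.6000 + 0.7·0.4000) ≈ 0.4615
After 'absent': P(species A) = 0.4·0.4615 / (0.4·0.4615 + 0.7·0.5385) ≈ 0.3288
After 'present': P(species A) = 0.6·0.3288 / (0.6·0.3288 + 0.3·0.6712) ≈ 0.4948
After 'absent': P(species A) = 0.4·0.4948 / (0.4·0.4948 + 0.7·0.5052) ≈ 0.3589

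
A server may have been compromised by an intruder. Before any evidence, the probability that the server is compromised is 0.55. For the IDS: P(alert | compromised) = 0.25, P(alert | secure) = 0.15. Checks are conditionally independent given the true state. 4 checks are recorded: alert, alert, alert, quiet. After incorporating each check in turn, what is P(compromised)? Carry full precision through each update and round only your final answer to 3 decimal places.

0.833

After 'alert': P(compromised) = 0.25·0.5500 / (0.25·0.5500 + 0.15·0.4500) ≈ 0.6707
After 'alert': P(compromised) = 0.25·0.6707 / (0.25·0.6707 + 0.15·0.3293) ≈ 0.7725
After 'alert': P(compromised) = 0.25·0.7725 / (0.25·0.7725 + 0.15·0.2275) ≈ 0.8498
After 'quiet': P(compromised) = 0.75·0.8498 / (0.75·0.8498 + 0.85·0.1502) ≈ 0.8331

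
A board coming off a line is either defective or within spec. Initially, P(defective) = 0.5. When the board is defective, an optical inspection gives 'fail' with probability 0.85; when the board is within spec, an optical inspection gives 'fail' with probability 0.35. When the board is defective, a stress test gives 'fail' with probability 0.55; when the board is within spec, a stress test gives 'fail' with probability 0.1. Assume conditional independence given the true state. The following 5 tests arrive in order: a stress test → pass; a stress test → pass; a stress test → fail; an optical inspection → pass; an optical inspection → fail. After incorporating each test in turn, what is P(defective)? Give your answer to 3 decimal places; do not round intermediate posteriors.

0.435

Apply Bayes' rule sequentially, carrying P(defective) forward.
After a stress test='pass': P(defective) = 0.45·0.5000 / (0.45·0.5000 + 0.9·0.5000) ≈ 0.3333
After a stress test='pass': P(defective) = 0.45·0.3333 / (0.45·0.3333 + 0.9·0.6667) ≈ 0.2000
After a stress test='fail': P(defective) = 0.55·0.2000 / (0.55·0.2000 + 0.1·0.8000) ≈ 0.5789
After an optical inspection='pass': P(defective) = 0.15·0.5789 / (0.15·0.5789 + 0.65·0.4211) ≈ 0.2409
After an optical inspection='fail': P(defective) = 0.85·0.2409 / (0.85·0.2409 + 0.35·0.7591) ≈ 0.4352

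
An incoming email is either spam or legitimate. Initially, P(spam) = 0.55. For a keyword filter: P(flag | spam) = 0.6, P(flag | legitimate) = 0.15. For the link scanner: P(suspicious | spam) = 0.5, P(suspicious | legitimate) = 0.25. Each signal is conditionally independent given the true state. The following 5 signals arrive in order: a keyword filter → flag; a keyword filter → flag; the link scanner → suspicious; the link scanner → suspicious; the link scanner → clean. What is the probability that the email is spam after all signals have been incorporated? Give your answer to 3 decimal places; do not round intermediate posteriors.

After a keyword filter='flag': P(spam) = 0.6·0.5500 / (0.6·0.5500 + 0.15·0.4500) ≈ 0.8302
After a keyword filter='flag': P(spam) = 0.6·0.8302 / (0.6·0.8302 + 0.15·0.1698) ≈ 0.9514
After the link scanner='suspicious': P(spam) = 0.5·0.9514 / (0.5·0.9514 + 0.25·0.0486) ≈ 0.9751
After the link scanner='suspicious': P(spam) = 0.5·0.9751 / (0.5·0.9751 + 0.25·0.0249) ≈ 0.9874
After the link scanner='clean': P(spam) = 0.5·0.9874 / (0.5·0.9874 + 0.75·0.0126) ≈ 0.9812

0.981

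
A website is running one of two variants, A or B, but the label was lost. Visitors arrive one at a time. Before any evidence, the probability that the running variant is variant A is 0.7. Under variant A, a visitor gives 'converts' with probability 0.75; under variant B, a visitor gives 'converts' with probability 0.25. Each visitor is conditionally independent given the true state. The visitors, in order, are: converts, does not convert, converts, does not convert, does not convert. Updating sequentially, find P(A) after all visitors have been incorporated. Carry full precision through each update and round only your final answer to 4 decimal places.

0.4375

After 'converts': P(A) = 0.75·0.7000 / (0.75·0.7000 + 0.25·0.3000) ≈ 0.8750
After 'does not convert': P(A) = 0.25·0.8750 / (0.25·0.8750 + 0.75·0.1250) ≈ 0.7000
After 'converts': P(A) = 0.75·0.7000 / (0.75·0.7000 + 0.25·0.3000) ≈ 0.8750
After 'does not convert': P(A) = 0.25·0.8750 / (0.25·0.8750 + 0.75·0.1250) ≈ 0.7000
After 'does not convert': P(A) = 0.25·0.7000 / (0.25·0.7000 + 0.75·0.3000) ≈ 0.4375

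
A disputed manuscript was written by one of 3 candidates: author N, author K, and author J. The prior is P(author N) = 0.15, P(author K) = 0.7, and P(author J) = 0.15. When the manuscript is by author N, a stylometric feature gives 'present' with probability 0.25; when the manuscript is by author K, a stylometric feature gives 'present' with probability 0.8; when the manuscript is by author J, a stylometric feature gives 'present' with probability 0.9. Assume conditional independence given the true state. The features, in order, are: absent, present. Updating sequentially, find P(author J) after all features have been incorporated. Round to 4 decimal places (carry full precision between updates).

0.0879

Each posterior becomes the prior for the next update.
After 'absent': normaliser = 0.75·0.1500 + 0.2·0.7000 + 0.1·0.1500; P(author N) ≈ 0.4206, P(author K) ≈ 0.5234, P(author J) ≈ 0.0561
After 'present': normaliser = 0.25·0.4206 + 0.8·0.5234 + 0.9·0.0561; P(author N) ≈ 0.1831, P(author K) ≈ 0.7290, P(author J) ≈ 0.0879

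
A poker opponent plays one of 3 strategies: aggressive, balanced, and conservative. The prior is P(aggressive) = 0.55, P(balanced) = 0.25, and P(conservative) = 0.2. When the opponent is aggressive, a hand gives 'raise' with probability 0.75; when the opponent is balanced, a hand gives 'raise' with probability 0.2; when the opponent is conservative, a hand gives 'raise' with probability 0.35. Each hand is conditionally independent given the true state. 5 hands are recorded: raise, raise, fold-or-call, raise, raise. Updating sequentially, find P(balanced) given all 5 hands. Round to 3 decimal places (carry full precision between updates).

After 'raise': normaliser = 0.75·0.5500 + 0.2·0.2500 + 0.35·0.2000; P(aggressive) ≈ 0.7746, P(balanced) ≈ 0.0939, P(conservative) ≈ 0.1315
After 'raise': normaliser = 0.75·0.7746 + 0.2·0.0939 + 0.35·0.1315; P(aggressive) ≈ 0.8997, P(balanced) ≈ 0.0291, P(conservative) ≈ 0.0712
After 'fold-or-call': normaliser = 0.25·0.8997 + 0.8·0.0291 + 0.65·0.0712; P(aggressive) ≈ 0.7637, P(balanced) ≈ 0.0790, P(conservative) ≈ 0.1573
After 'raise': normaliser = 0.75·0.7637 + 0.2·0.0790 + 0.35·0.1573; P(aggressive) ≈ 0.8899, P(balanced) ≈ 0.0245, P(conservative) ≈ 0.0855
After 'raise': normaliser = 0.75·0.8899 + 0.2·0.0245 + 0.35·0.0855; P(aggressive) ≈ 0.9504, P(balanced) ≈ 0.0070, P(conservative) ≈ 0.0426

0.007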